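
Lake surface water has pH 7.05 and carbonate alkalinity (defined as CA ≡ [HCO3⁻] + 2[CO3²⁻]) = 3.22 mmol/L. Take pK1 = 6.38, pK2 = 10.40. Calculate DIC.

CA = [HCO3⁻] + 2[CO3²⁻] = (α₁ + 2α₂)·DIC
At pH 7.05: [H⁺]/K1 = 10^-0.67 = 0.21380, K2/[H⁺] = 10^-3.35 = 0.00044668
α₁ = 1/(1 + 0.21380 + 0.00044668) = 1/1.2142 = 0.8236; α₂ = α₁·K2/[H⁺] = 0.0003679
α₁ + 2α₂ = 0.8243
DIC = CA / (α₁ + 2α₂) = 3.22 / 0.8243 = 3.91 mmol/L

DIC = 3.91 mmol/L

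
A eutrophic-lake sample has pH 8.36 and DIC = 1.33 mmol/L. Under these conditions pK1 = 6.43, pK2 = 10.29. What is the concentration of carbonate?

[CO3²⁻] = 15.3 μmol/L

α₂ = 1 / (1 + [H⁺]/K2 + [H⁺]²/(K1K2)) = 1 / (1 + 10^+1.93 + 10^+0.00)
   = 1 / (1 + 85.114 + 1.0000) = 1/87.114 = 0.01148
[CO3²⁻] = α₂ × DIC = 0.01148 × 1.33 = 0.0153 mmol/L = 15.3 μmol/L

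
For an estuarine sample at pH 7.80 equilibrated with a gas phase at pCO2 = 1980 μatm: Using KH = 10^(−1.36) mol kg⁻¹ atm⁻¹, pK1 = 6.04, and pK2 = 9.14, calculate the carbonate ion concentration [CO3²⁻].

[CO3²⁻] = 0.227 mmol/kg

[CO2*] = KH · pCO2 = 10^(−1.36) × 1980×10^-6 = 8.643×10^-5 mol/kg
α₀ = 1/(1 + K1/[H⁺] + K1K2/[H⁺]²) = 1/(1 + 10^+1.76 + 10^+0.42) = 0.01635
DIC = [CO2*]/α₀ = 8.643×10^-5 / 0.01635 = 5.287 mmol/kg
[CO3²⁻] = α₂·DIC; α₂ = 0.04300, so [CO3²⁻] = 0.04300 × 5.287 = 0.227 mmol/kg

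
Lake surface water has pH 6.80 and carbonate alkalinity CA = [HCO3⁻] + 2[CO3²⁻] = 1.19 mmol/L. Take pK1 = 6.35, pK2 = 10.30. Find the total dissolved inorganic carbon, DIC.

DIC = 1.61 mmol/L

CA = [HCO3⁻] + 2[CO3²⁻] = (α₁ + 2α₂)·DIC
At pH 6.80: [H⁺]/K1 = 10^-0.45 = 0.35481, K2/[H⁺] = 10^-3.50 = 0.00031623
α₁ = 1/(1 + 0.35481 + 0.00031623) = 1/1.3551 = 0.7379; α₂ = α₁·K2/[H⁺] = 0.0002334
α₁ + 2α₂ = 0.7384
DIC = CA / (α₁ + 2α₂) = 1.19 / 0.7384 = 1.61 mmol/L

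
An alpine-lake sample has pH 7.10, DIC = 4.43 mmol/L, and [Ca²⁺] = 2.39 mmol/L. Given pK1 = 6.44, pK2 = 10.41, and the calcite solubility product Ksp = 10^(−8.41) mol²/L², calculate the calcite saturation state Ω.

α₂ = 1 / (1 + [H⁺]/K2 + [H⁺]²/(K1K2)) = 1 / (1 + 10^+3.31 + 10^+2.65)
   = 1 / (1 + 2041.7 + 446.68) = 1/2489.4 = 0.0004017
[CO3²⁻] = α₂ × DIC = 0.0004017 × 4.43 = 0.001780 mmol/L = 1.780 μmol/L
Ksp = 10^(−8.41) = 3.890×10^-9
Ω = [Ca²⁺][CO3²⁻]/Ksp = (2.39×10^-3)(1.780×10^-6) / 3.890×10^-9 = 1.09

Ω = 1.09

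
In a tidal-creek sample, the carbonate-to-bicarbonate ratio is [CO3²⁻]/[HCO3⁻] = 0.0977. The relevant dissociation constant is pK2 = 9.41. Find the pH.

pH = 8.40

From K2 = [H⁺][CO3²⁻]/[HCO3⁻]:  pH = pK2 + log₁₀([CO3²⁻]/[HCO3⁻])
log₁₀(0.0977) = -1.010
pH = 9.41 + (-1.010) = 8.40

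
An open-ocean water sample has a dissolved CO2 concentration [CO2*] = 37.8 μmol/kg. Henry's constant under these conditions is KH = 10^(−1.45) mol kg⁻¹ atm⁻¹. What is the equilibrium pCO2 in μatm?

pCO2 = 1070 μatm

KH = 10^(−1.45) = 3.548×10^-2 mol kg⁻¹ atm⁻¹
pCO2 = [CO2*]/KH = 37.8×10^-6 / 3.548×10^-2 = 1.07×10^-3 atm = 1070 μatm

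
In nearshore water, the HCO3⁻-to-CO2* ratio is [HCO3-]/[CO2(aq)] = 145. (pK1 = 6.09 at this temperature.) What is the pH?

pH = 8.25

From K1 = [H⁺][HCO3-]/[CO2(aq)]:  pH = pK1 + log₁₀([HCO3-]/[CO2(aq)])
log₁₀(145) = +2.161
pH = 6.09 + (+2.161) = 8.25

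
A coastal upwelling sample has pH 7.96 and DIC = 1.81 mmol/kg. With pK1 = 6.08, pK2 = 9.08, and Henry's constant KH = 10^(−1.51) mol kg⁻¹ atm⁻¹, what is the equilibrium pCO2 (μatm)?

pCO2 = 709 μatm

α₀ = 1 / (1 + K1/[H⁺] + K1K2/[H⁺]²) = 1 / (1 + 10^+1.88 + 10^+0.76)
   = 1 / (1 + 75.858 + 5.7544) = 1/82.612 = 0.01210
[CO2*] = α₀ × DIC = 0.01210 × 1.81 = 0.02191 mmol/kg
pCO2 = [CO2*]/KH = 2.191×10^-5 / 3.090×10^-2 = 709 μatm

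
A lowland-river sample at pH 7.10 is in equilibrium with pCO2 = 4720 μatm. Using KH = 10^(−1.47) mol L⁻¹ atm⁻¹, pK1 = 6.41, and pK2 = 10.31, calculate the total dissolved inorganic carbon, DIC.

[CO2*] = KH · pCO2 = 10^(−1.47) × 4720×10^-6 = 1.599×10^-4 mol/L
α₀ = 1/(1 + K1/[H⁺] + K1K2/[H⁺]²) = 1/(1 + 10^+0.69 + 10^-2.52) = 0.1695
DIC = [CO2*]/α₀ = 1.599×10^-4 / 0.1695 = 0.944 mmol/L

DIC = 0.944 mmol/L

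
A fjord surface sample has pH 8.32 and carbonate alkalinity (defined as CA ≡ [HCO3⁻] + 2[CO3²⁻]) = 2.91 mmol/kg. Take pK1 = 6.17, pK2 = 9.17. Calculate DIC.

DIC = 2.61 mmol/kg

CA = [HCO3⁻] + 2[CO3²⁻] = (α₁ + 2α₂)·DIC
At pH 8.32: [H⁺]/K1 = 10^-2.15 = 0.0070795, K2/[H⁺] = 10^-0.85 = 0.14125
α₁ = 1/(1 + 0.0070795 + 0.14125) = 1/1.1483 = 0.8708; α₂ = α₁·K2/[H⁺] = 0.1230
α₁ + 2α₂ = 1.1168
DIC = CA / (α₁ + 2α₂) = 2.91 / 1.1168 = 2.61 mmol/kg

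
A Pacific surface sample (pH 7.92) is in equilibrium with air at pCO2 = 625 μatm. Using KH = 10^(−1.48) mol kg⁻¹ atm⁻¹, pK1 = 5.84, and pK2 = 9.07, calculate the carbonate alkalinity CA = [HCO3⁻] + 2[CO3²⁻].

CA = 2.84 mmol/kg

[CO2*] = KH · pCO2 = 10^(−1.48) × 625×10^-6 = 2.070×10^-5 mol/kg
α₀ = 1/(1 + K1/[H⁺] + K1K2/[H⁺]²) = 1/(1 + 10^+2.08 + 10^+0.93) = 0.007708
DIC = [CO2*]/α₀ = 2.070×10^-5 / 0.007708 = 2.685 mmol/kg
CA = (α₁ + 2α₂)·DIC = (0.9267 + 2×0.06560) × 2.685 = 2.84 mmol/kg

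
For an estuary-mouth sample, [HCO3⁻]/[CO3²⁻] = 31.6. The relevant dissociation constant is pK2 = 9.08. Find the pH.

From K2 = [H⁺][CO3²⁻]/[HCO3⁻]:  pH = pK2 − log₁₀([HCO3⁻]/[CO3²⁻])
log₁₀(31.6) = +1.500
pH = 9.08 − (+1.500) = 7.58

pH = 7.58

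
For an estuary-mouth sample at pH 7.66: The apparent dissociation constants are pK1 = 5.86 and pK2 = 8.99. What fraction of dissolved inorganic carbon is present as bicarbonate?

α₁ = 0.941

α₁ = 1 / (1 + [H⁺]/K1 + K2/[H⁺]) = 1 / (1 + 10^-1.80 + 10^-1.33)
   = 1 / (1 + 0.015849 + 0.046774) = 1/1.0626 = 0.9411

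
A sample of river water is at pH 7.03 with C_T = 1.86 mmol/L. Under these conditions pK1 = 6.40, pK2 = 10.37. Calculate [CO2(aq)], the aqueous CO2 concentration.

α₀ = 1 / (1 + K1/[H⁺] + K1K2/[H⁺]²) = 1 / (1 + 10^+0.63 + 10^-2.71)
   = 1 / (1 + 4.2658 + 0.0019498) = 1/5.2677 = 0.1898
[CO2*] = α₀ × DIC = 0.1898 × 1.86 = 0.353 mmol/L

[CO2*] = 0.353 mmol/L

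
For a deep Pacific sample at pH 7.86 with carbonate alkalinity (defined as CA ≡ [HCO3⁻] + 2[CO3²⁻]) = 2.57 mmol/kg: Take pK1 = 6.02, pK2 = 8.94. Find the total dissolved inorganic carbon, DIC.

CA = [HCO3⁻] + 2[CO3²⁻] = (α₁ + 2α₂)·DIC
At pH 7.86: [H⁺]/K1 = 10^-1.84 = 0.014454, K2/[H⁺] = 10^-1.08 = 0.083176
α₁ = 1/(1 + 0.014454 + 0.083176) = 1/1.0976 = 0.9111; α₂ = α₁·K2/[H⁺] = 0.07578
α₁ + 2α₂ = 1.0626
DIC = CA / (α₁ + 2α₂) = 2.57 / 1.0626 = 2.42 mmol/kg

DIC = 2.42 mmol/kg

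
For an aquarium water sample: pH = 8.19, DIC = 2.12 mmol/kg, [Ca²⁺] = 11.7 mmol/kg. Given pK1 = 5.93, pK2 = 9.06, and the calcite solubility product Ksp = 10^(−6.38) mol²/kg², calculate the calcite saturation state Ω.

α₂ = 1 / (1 + [H⁺]/K2 + [H⁺]²/(K1K2)) = 1 / (1 + 10^+0.87 + 10^-1.39)
   = 1 / (1 + 7.4131 + 0.040738) = 1/8.4538 = 0.1183
[CO3²⁻] = α₂ × DIC = 0.1183 × 2.12 = 0.2508 mmol/kg
Ksp = 10^(−6.38) = 4.169×10^-7
Ω = [Ca²⁺][CO3²⁻]/Ksp = (11.7×10^-3)(2.508×10^-4) / 4.169×10^-7 = 7.04

Ω = 7.04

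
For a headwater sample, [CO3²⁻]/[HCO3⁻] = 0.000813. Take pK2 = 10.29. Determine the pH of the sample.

From K2 = [H⁺][CO3²⁻]/[HCO3⁻]:  pH = pK2 + log₁₀([CO3²⁻]/[HCO3⁻])
log₁₀(0.000813) = -3.090
pH = 10.29 + (-3.090) = 7.20

pH = 7.20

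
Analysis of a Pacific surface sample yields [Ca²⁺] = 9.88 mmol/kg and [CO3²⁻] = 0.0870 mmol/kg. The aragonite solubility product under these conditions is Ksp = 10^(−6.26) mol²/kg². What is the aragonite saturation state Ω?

Ksp = 10^(−6.26) = 5.495×10^-7
Ω = [Ca²⁺][CO3²⁻]/Ksp = (9.88×10^-3)(0.0870×10^-3) / 5.495×10^-7 = 1.56

Ω = 1.56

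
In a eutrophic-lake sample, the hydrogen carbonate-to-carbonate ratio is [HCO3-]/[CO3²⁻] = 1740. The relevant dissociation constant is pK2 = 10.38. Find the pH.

pH = 7.14

From K2 = [H⁺][CO3²⁻]/[HCO3-]:  pH = pK2 − log₁₀([HCO3-]/[CO3²⁻])
log₁₀(1740) = +3.241
pH = 10.38 − (+3.241) = 7.14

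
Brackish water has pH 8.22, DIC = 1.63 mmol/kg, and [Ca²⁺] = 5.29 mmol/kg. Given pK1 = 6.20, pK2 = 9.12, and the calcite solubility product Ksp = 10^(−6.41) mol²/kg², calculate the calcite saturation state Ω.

Ω = 2.46

α₂ = 1 / (1 + [H⁺]/K2 + [H⁺]²/(K1K2)) = 1 / (1 + 10^+0.90 + 10^-1.12)
   = 1 / (1 + 7.9433 + 0.075858) = 1/9.0191 = 0.1109
[CO3²⁻] = α₂ × DIC = 0.1109 × 1.63 = 0.1807 mmol/kg
Ksp = 10^(−6.41) = 3.890×10^-7
Ω = [Ca²⁺][CO3²⁻]/Ksp = (5.29×10^-3)(1.807×10^-4) / 3.890×10^-7 = 2.46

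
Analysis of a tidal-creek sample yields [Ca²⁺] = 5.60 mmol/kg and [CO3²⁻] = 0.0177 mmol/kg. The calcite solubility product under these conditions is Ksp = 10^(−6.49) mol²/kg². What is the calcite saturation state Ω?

Ω = 0.306

Ksp = 10^(−6.49) = 3.236×10^-7
Ω = [Ca²⁺][CO3²⁻]/Ksp = (5.60×10^-3)(0.0177×10^-3) / 3.236×10^-7 = 0.306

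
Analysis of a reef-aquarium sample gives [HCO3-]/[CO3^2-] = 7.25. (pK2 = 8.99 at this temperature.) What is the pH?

pH = 8.13

From K2 = [H⁺][CO3^2-]/[HCO3-]:  pH = pK2 − log₁₀([HCO3-]/[CO3^2-])
log₁₀(7.25) = +0.860
pH = 8.99 − (+0.860) = 8.13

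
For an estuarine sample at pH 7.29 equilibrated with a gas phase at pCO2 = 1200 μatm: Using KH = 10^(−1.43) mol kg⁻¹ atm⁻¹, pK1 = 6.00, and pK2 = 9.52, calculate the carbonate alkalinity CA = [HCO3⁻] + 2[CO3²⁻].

CA = 0.880 mmol/kg

[CO2*] = KH · pCO2 = 10^(−1.43) × 1200×10^-6 = 4.458×10^-5 mol/kg
α₀ = 1/(1 + K1/[H⁺] + K1K2/[H⁺]²) = 1/(1 + 10^+1.29 + 10^-0.94) = 0.04851
DIC = [CO2*]/α₀ = 4.458×10^-5 / 0.04851 = 0.9190 mmol/kg
CA = (α₁ + 2α₂)·DIC = (0.9459 + 2×0.005570) × 0.9190 = 0.880 mmol/kg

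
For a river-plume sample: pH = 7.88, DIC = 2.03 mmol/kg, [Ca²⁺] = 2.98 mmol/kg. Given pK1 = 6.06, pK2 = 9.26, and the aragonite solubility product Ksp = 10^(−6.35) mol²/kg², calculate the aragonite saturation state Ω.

α₂ = 1 / (1 + [H⁺]/K2 + [H⁺]²/(K1K2)) = 1 / (1 + 10^+1.38 + 10^-0.44)
   = 1 / (1 + 23.988 + 0.36308) = 1/25.351 = 0.03945
[CO3²⁻] = α₂ × DIC = 0.03945 × 2.03 = 0.08007 mmol/kg
Ksp = 10^(−6.35) = 4.467×10^-7
Ω = [Ca²⁺][CO3²⁻]/Ksp = (2.98×10^-3)(8.007×10^-5) / 4.467×10^-7 = 0.534

Ω = 0.534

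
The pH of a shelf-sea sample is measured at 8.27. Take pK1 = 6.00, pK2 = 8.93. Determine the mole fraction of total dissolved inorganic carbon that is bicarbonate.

α₁ = 1 / (1 + [H⁺]/K1 + K2/[H⁺]) = 1 / (1 + 10^-2.27 + 10^-0.66)
   = 1 / (1 + 0.0053703 + 0.21878) = 1/1.2241 = 0.8169

α₁ = 0.817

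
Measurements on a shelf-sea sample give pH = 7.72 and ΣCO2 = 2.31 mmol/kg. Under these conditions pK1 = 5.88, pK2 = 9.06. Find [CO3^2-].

[CO3²⁻] = 0.0996 mmol/kg

α₂ = 1 / (1 + [H⁺]/K2 + [H⁺]²/(K1K2)) = 1 / (1 + 10^+1.34 + 10^-0.50)
   = 1 / (1 + 21.878 + 0.31623) = 1/23.194 = 0.04311
[CO3²⁻] = α₂ × DIC = 0.04311 × 2.31 = 0.0996 mmol/kg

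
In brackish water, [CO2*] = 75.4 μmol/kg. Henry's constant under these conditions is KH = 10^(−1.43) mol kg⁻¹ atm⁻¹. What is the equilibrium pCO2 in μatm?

pCO2 = 2030 μatm

KH = 10^(−1.43) = 3.715×10^-2 mol kg⁻¹ atm⁻¹
pCO2 = [CO2*]/KH = 75.4×10^-6 / 3.715×10^-2 = 2.03×10^-3 atm = 2030 μatm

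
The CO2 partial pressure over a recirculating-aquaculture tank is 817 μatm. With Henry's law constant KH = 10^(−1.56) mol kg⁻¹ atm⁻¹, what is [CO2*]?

KH = 10^(−1.56) = 2.754×10^-2 mol kg⁻¹ atm⁻¹
[CO2*] = KH · pCO2 = 2.754×10^-2 × 817×10^-6 atm = 2.25×10^-5 mol/kg

[CO2*] = 22.5 μmol/kg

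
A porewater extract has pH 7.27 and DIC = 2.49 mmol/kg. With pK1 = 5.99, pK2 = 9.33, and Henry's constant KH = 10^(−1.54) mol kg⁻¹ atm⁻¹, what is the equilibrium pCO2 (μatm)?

α₀ = 1 / (1 + K1/[H⁺] + K1K2/[H⁺]²) = 1 / (1 + 10^+1.28 + 10^-0.78)
   = 1 / (1 + 19.055 + 0.16596) = 1/20.221 = 0.04945
[CO2*] = α₀ × DIC = 0.04945 × 2.49 = 0.1231 mmol/kg
pCO2 = [CO2*]/KH = 1.231×10^-4 / 2.884×10^-2 = 4270 μatm

pCO2 = 4270 μatm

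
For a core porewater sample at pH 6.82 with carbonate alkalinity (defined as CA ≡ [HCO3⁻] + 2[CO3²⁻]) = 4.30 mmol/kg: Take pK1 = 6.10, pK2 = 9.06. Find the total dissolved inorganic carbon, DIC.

DIC = 5.09 mmol/kg

CA = [HCO3⁻] + 2[CO3²⁻] = (α₁ + 2α₂)·DIC
At pH 6.82: [H⁺]/K1 = 10^-0.72 = 0.19055, K2/[H⁺] = 10^-2.24 = 0.0057544
α₁ = 1/(1 + 0.19055 + 0.0057544) = 1/1.1963 = 0.8359; α₂ = α₁·K2/[H⁺] = 0.004810
α₁ + 2α₂ = 0.8455
DIC = CA / (α₁ + 2α₂) = 4.30 / 0.8455 = 5.09 mmol/kg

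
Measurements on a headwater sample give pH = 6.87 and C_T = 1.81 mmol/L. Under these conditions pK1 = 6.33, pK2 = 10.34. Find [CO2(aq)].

α₀ = 1 / (1 + K1/[H⁺] + K1K2/[H⁺]²) = 1 / (1 + 10^+0.54 + 10^-2.93)
   = 1 / (1 + 3.4674 + 0.0011749) = 1/4.4685 = 0.2238
[CO2*] = α₀ × DIC = 0.2238 × 1.81 = 0.405 mmol/L

[CO2*] = 0.405 mmol/L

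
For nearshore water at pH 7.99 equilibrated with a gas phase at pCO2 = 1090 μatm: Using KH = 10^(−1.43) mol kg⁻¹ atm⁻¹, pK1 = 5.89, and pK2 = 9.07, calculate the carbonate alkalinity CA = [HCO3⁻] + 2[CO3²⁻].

[CO2*] = KH · pCO2 = 10^(−1.43) × 1090×10^-6 = 4.050×10^-5 mol/kg
α₀ = 1/(1 + K1/[H⁺] + K1K2/[H⁺]²) = 1/(1 + 10^+2.10 + 10^+1.02) = 0.007280
DIC = [CO2*]/α₀ = 4.050×10^-5 / 0.007280 = 5.563 mmol/kg
CA = (α₁ + 2α₂)·DIC = (0.9165 + 2×0.07623) × 5.563 = 5.95 mmol/kg

CA = 5.95 mmol/kg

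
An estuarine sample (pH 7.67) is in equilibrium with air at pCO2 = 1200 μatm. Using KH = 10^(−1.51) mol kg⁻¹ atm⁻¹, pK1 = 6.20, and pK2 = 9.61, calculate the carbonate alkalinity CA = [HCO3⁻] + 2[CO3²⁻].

CA = 1.12 mmol/kg

[CO2*] = KH · pCO2 = 10^(−1.51) × 1200×10^-6 = 3.708×10^-5 mol/kg
α₀ = 1/(1 + K1/[H⁺] + K1K2/[H⁺]²) = 1/(1 + 10^+1.47 + 10^-0.47) = 0.03241
DIC = [CO2*]/α₀ = 3.708×10^-5 / 0.03241 = 1.144 mmol/kg
CA = (α₁ + 2α₂)·DIC = (0.9566 + 2×0.01098) × 1.144 = 1.12 mmol/kg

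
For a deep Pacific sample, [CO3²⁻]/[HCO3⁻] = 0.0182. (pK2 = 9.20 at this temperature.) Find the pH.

From K2 = [H⁺][CO3²⁻]/[HCO3⁻]:  pH = pK2 + log₁₀([CO3²⁻]/[HCO3⁻])
log₁₀(0.0182) = -1.740
pH = 9.20 + (-1.740) = 7.46

pH = 7.46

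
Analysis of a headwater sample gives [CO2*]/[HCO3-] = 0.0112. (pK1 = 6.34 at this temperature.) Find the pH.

From K1 = [H⁺][HCO3-]/[CO2*]:  pH = pK1 − log₁₀([CO2*]/[HCO3-])
log₁₀(0.0112) = -1.951
pH = 6.34 − (-1.951) = 8.29

pH = 8.29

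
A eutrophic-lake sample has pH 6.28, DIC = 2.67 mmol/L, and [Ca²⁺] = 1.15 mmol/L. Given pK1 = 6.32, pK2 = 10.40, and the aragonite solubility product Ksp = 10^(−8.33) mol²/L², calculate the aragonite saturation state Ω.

Ω = 0.0238

α₂ = 1 / (1 + [H⁺]/K2 + [H⁺]²/(K1K2)) = 1 / (1 + 10^+4.12 + 10^+4.16)
   = 1 / (1 + 1.3183×10^4 + 1.4454×10^4) = 1/2.7638×10^4 = 3.618×10^-5
[CO3²⁻] = α₂ × DIC = 3.618×10^-5 × 2.67 = 9.661×10^-5 mmol/L = 0.09661 μmol/L
Ksp = 10^(−8.33) = 4.677×10^-9
Ω = [Ca²⁺][CO3²⁻]/Ksp = (1.15×10^-3)(9.661×10^-8) / 4.677×10^-9 = 0.0238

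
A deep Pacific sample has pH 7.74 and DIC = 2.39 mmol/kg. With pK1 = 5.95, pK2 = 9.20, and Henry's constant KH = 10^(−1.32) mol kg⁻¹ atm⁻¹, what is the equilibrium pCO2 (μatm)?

pCO2 = 771 μatm

α₀ = 1 / (1 + K1/[H⁺] + K1K2/[H⁺]²) = 1 / (1 + 10^+1.79 + 10^+0.33)
   = 1 / (1 + 61.660 + 2.1380) = 1/64.797 = 0.01543
[CO2*] = α₀ × DIC = 0.01543 × 2.39 = 0.03688 mmol/kg
pCO2 = [CO2*]/KH = 3.688×10^-5 / 4.786×10^-2 = 771 μatm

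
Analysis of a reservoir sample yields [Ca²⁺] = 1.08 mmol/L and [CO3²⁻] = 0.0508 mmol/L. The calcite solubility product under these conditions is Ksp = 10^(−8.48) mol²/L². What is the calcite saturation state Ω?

Ksp = 10^(−8.48) = 3.311×10^-9
Ω = [Ca²⁺][CO3²⁻]/Ksp = (1.08×10^-3)(0.0508×10^-3) / 3.311×10^-9 = 16.6

Ω = 16.6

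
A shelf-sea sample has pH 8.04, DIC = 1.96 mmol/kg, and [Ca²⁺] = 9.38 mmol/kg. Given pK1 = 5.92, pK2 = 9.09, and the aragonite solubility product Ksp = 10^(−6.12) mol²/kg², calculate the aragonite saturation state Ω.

α₂ = 1 / (1 + [H⁺]/K2 + [H⁺]²/(K1K2)) = 1 / (1 + 10^+1.05 + 10^-1.07)
   = 1 / (1 + 11.220 + 0.085114) = 1/12.305 = 0.08127
[CO3²⁻] = α₂ × DIC = 0.08127 × 1.96 = 0.1593 mmol/kg
Ksp = 10^(−6.12) = 7.586×10^-7
Ω = [Ca²⁺][CO3²⁻]/Ksp = (9.38×10^-3)(1.593×10^-4) / 7.586×10^-7 = 1.97

Ω = 1.97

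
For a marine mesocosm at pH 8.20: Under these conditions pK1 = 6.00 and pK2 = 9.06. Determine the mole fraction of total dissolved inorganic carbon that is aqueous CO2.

α₀ = 1 / (1 + K1/[H⁺] + K1K2/[H⁺]²) = 1 / (1 + 10^+2.20 + 10^+1.34)
   = 1 / (1 + 158.49 + 21.878) = 1/181.37 = 0.005514

α₀ = 0.00551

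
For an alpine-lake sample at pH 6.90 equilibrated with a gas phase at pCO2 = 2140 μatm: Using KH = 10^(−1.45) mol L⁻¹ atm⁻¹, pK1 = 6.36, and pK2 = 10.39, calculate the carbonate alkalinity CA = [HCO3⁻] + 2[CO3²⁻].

[CO2*] = KH · pCO2 = 10^(−1.45) × 2140×10^-6 = 7.593×10^-5 mol/L
α₀ = 1/(1 + K1/[H⁺] + K1K2/[H⁺]²) = 1/(1 + 10^+0.54 + 10^-2.95) = 0.2238
DIC = [CO2*]/α₀ = 7.593×10^-5 / 0.2238 = 0.3393 mmol/L
CA = (α₁ + 2α₂)·DIC = (0.7760 + 2×0.0002511) × 0.3393 = 0.263 mmol/L

CA = 0.263 mmol/L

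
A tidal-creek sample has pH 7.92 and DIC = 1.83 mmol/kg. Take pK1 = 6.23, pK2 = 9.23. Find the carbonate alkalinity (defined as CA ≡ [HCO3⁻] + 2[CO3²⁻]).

CA = [HCO3⁻] + 2[CO3²⁻] = (α₁ + 2α₂)·DIC
At pH 7.92: [H⁺]/K1 = 10^-1.69 = 0.020417, K2/[H⁺] = 10^-1.31 = 0.048978
α₁ = 1/(1 + 0.020417 + 0.048978) = 1/1.0694 = 0.9351; α₂ = α₁·K2/[H⁺] = 0.04580
α₁ + 2α₂ = 1.0267
CA = 1.0267 × 1.83 = 1.88 mmol/kg

CA = 1.88 mmol/kg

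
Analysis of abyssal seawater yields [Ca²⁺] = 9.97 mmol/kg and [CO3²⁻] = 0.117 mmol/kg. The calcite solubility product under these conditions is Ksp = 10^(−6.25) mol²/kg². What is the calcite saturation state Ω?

Ksp = 10^(−6.25) = 5.623×10^-7
Ω = [Ca²⁺][CO3²⁻]/Ksp = (9.97×10^-3)(0.117×10^-3) / 5.623×10^-7 = 2.07

Ω = 2.07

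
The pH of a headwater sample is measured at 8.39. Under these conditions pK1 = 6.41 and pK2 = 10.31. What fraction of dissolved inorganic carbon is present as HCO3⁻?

α₁ = 0.978

α₁ = 1 / (1 + [H⁺]/K1 + K2/[H⁺]) = 1 / (1 + 10^-1.98 + 10^-1.92)
   = 1 / (1 + 0.010471 + 0.012023) = 1/1.0225 = 0.9780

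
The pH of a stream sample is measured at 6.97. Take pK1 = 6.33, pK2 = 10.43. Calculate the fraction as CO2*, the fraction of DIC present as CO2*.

α₀ = 1 / (1 + K1/[H⁺] + K1K2/[H⁺]²) = 1 / (1 + 10^+0.64 + 10^-2.82)
   = 1 / (1 + 4.3652 + 0.0015136) = 1/5.3667 = 0.1863

α₀ = 0.186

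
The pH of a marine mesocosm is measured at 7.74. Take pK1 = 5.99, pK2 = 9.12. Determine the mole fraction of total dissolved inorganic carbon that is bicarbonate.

α₁ = 0.944

α₁ = 1 / (1 + [H⁺]/K1 + K2/[H⁺]) = 1 / (1 + 10^-1.75 + 10^-1.38)
   = 1 / (1 + 0.017783 + 0.041687) = 1/1.0595 = 0.9439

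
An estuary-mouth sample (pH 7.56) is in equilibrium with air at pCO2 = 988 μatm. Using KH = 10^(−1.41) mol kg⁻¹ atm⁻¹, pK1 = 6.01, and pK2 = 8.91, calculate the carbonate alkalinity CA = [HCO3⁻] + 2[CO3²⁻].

[CO2*] = KH · pCO2 = 10^(−1.41) × 988×10^-6 = 3.844×10^-5 mol/kg
α₀ = 1/(1 + K1/[H⁺] + K1K2/[H⁺]²) = 1/(1 + 10^+1.55 + 10^+0.20) = 0.02627
DIC = [CO2*]/α₀ = 3.844×10^-5 / 0.02627 = 1.463 mmol/kg
CA = (α₁ + 2α₂)·DIC = (0.9321 + 2×0.04164) × 1.463 = 1.49 mmol/kg

CA = 1.49 mmol/kg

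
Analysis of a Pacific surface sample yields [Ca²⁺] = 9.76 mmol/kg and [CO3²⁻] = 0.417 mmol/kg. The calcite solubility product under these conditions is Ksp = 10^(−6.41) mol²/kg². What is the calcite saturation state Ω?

Ksp = 10^(−6.41) = 3.890×10^-7
Ω = [Ca²⁺][CO3²⁻]/Ksp = (9.76×10^-3)(0.417×10^-3) / 3.890×10^-7 = 10.5

Ω = 10.5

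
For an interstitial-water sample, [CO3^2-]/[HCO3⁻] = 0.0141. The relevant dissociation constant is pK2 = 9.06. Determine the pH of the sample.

pH = 7.21

From K2 = [H⁺][CO3^2-]/[HCO3⁻]:  pH = pK2 + log₁₀([CO3^2-]/[HCO3⁻])
log₁₀(0.0141) = -1.851
pH = 9.06 + (-1.851) = 7.21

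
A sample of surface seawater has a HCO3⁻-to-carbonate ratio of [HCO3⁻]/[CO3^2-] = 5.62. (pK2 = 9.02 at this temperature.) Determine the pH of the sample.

pH = 8.27

From K2 = [H⁺][CO3^2-]/[HCO3⁻]:  pH = pK2 − log₁₀([HCO3⁻]/[CO3^2-])
log₁₀(5.62) = +0.750
pH = 9.02 − (+0.750) = 8.27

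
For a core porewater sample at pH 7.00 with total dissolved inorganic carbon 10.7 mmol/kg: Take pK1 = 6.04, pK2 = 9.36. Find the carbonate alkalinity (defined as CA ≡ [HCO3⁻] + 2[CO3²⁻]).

CA = [HCO3⁻] + 2[CO3²⁻] = (α₁ + 2α₂)·DIC
At pH 7.00: [H⁺]/K1 = 10^-0.96 = 0.10965, K2/[H⁺] = 10^-2.36 = 0.0043652
α₁ = 1/(1 + 0.10965 + 0.0043652) = 1/1.1140 = 0.8977; α₂ = α₁·K2/[H⁺] = 0.003918
α₁ + 2α₂ = 0.9055
CA = 0.9055 × 10.7 = 9.69 mmol/kg

CA = 9.69 mmol/kg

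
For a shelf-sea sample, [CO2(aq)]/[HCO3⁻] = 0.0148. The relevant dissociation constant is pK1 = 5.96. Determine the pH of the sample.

pH = 7.79

From K1 = [H⁺][HCO3⁻]/[CO2(aq)]:  pH = pK1 − log₁₀([CO2(aq)]/[HCO3⁻])
log₁₀(0.0148) = -1.830
pH = 5.96 − (-1.830) = 7.79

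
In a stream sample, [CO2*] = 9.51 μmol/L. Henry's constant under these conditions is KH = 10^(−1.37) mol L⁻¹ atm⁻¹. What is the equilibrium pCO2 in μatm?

KH = 10^(−1.37) = 4.266×10^-2 mol L⁻¹ atm⁻¹
pCO2 = [CO2*]/KH = 9.51×10^-6 / 4.266×10^-2 = 2.23×10^-4 atm = 223 μatm

pCO2 = 223 μatm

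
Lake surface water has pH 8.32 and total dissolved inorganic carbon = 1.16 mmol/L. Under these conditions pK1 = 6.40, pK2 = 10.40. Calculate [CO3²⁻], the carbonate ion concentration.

[CO3²⁻] = 9.46 μmol/L

α₂ = 1 / (1 + [H⁺]/K2 + [H⁺]²/(K1K2)) = 1 / (1 + 10^+2.08 + 10^+0.16)
   = 1 / (1 + 120.23 + 1.4454) = 1/122.67 = 0.008152
[CO3²⁻] = α₂ × DIC = 0.008152 × 1.16 = 0.00946 mmol/L = 9.46 μmol/L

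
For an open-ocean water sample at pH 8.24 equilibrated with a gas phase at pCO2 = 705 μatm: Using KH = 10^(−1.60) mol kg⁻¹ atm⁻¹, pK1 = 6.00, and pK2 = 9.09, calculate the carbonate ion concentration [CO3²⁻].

[CO3²⁻] = 0.435 mmol/kg

[CO2*] = KH · pCO2 = 10^(−1.60) × 705×10^-6 = 1.771×10^-5 mol/kg
α₀ = 1/(1 + K1/[H⁺] + K1K2/[H⁺]²) = 1/(1 + 10^+2.24 + 10^+1.39) = 0.005017
DIC = [CO2*]/α₀ = 1.771×10^-5 / 0.005017 = 3.530 mmol/kg
[CO3²⁻] = α₂·DIC; α₂ = 0.1231, so [CO3²⁻] = 0.1231 × 3.530 = 0.435 mmol/kg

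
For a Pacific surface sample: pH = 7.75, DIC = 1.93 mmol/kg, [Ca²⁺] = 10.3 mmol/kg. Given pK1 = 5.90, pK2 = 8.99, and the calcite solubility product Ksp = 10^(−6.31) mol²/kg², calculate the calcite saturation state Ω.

α₂ = 1 / (1 + [H⁺]/K2 + [H⁺]²/(K1K2)) = 1 / (1 + 10^+1.24 + 10^-0.61)
   = 1 / (1 + 17.378 + 0.24547) = 1/18.623 = 0.05370
[CO3²⁻] = α₂ × DIC = 0.05370 × 1.93 = 0.1036 mmol/kg
Ksp = 10^(−6.31) = 4.898×10^-7
Ω = [Ca²⁺][CO3²⁻]/Ksp = (10.3×10^-3)(1.036×10^-4) / 4.898×10^-7 = 2.18

Ω = 2.18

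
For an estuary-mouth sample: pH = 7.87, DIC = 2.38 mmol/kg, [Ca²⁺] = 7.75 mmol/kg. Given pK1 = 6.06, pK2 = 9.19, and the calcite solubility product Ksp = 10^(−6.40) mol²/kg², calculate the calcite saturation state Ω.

Ω = 2.09

α₂ = 1 / (1 + [H⁺]/K2 + [H⁺]²/(K1K2)) = 1 / (1 + 10^+1.32 + 10^-0.49)
   = 1 / (1 + 20.893 + 0.32359) = 1/22.217 = 0.04501
[CO3²⁻] = α₂ × DIC = 0.04501 × 2.38 = 0.1071 mmol/kg
Ksp = 10^(−6.40) = 3.981×10^-7
Ω = [Ca²⁺][CO3²⁻]/Ksp = (7.75×10^-3)(1.071×10^-4) / 3.981×10^-7 = 2.09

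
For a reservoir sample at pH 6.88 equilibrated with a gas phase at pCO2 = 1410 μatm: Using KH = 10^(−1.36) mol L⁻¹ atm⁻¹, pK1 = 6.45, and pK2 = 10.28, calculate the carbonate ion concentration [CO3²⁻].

[CO2*] = KH · pCO2 = 10^(−1.36) × 1410×10^-6 = 6.155×10^-5 mol/L
α₀ = 1/(1 + K1/[H⁺] + K1K2/[H⁺]²) = 1/(1 + 10^+0.43 + 10^-2.97) = 0.2708
DIC = [CO2*]/α₀ = 6.155×10^-5 / 0.2708 = 0.2273 mmol/L
[CO3²⁻] = α₂·DIC; α₂ = 0.0002902, so [CO3²⁻] = 0.0002902 × 0.2273 = 6.60×10^-5 mmol/L = 0.0660 μmol/L

[CO3²⁻] = 0.0660 μmol/L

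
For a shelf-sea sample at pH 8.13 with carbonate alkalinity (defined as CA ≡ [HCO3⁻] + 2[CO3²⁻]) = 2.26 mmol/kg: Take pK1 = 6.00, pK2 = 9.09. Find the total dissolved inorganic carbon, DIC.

CA = [HCO3⁻] + 2[CO3²⁻] = (α₁ + 2α₂)·DIC
At pH 8.13: [H⁺]/K1 = 10^-2.13 = 0.0074131, K2/[H⁺] = 10^-0.96 = 0.10965
α₁ = 1/(1 + 0.0074131 + 0.10965) = 1/1.1171 = 0.8952; α₂ = α₁·K2/[H⁺] = 0.09816
α₁ + 2α₂ = 1.0915
DIC = CA / (α₁ + 2α₂) = 2.26 / 1.0915 = 2.07 mmol/kg

DIC = 2.07 mmol/kg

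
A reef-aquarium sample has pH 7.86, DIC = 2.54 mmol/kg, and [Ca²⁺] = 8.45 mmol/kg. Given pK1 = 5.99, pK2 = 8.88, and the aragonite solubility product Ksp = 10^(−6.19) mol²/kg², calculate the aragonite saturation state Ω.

α₂ = 1 / (1 + [H⁺]/K2 + [H⁺]²/(K1K2)) = 1 / (1 + 10^+1.02 + 10^-0.85)
   = 1 / (1 + 10.471 + 0.14125) = 1/11.613 = 0.08611
[CO3²⁻] = α₂ × DIC = 0.08611 × 2.54 = 0.2187 mmol/kg
Ksp = 10^(−6.19) = 6.457×10^-7
Ω = [Ca²⁺][CO3²⁻]/Ksp = (8.45×10^-3)(2.187×10^-4) / 6.457×10^-7 = 2.86

Ω = 2.86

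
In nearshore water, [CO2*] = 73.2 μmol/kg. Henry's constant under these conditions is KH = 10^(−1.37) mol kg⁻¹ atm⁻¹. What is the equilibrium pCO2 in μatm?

pCO2 = 1720 μatm

KH = 10^(−1.37) = 4.266×10^-2 mol kg⁻¹ atm⁻¹
pCO2 = [CO2*]/KH = 73.2×10^-6 / 4.266×10^-2 = 1.72×10^-3 atm = 1720 μatm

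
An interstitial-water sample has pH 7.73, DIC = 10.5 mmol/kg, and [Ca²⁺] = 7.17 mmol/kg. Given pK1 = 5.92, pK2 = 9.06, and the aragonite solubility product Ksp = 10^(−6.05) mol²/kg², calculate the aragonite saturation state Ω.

Ω = 3.72

α₂ = 1 / (1 + [H⁺]/K2 + [H⁺]²/(K1K2)) = 1 / (1 + 10^+1.33 + 10^-0.48)
   = 1 / (1 + 21.380 + 0.33113) = 1/22.711 = 0.04403
[CO3²⁻] = α₂ × DIC = 0.04403 × 10.5 = 0.4623 mmol/kg
Ksp = 10^(−6.05) = 8.913×10^-7
Ω = [Ca²⁺][CO3²⁻]/Ksp = (7.17×10^-3)(4.623×10^-4) / 8.913×10^-7 = 3.72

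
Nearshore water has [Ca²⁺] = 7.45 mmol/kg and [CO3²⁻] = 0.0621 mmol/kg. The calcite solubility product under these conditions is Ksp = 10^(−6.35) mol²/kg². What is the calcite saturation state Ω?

Ω = 1.04

Ksp = 10^(−6.35) = 4.467×10^-7
Ω = [Ca²⁺][CO3²⁻]/Ksp = (7.45×10^-3)(0.0621×10^-3) / 4.467×10^-7 = 1.04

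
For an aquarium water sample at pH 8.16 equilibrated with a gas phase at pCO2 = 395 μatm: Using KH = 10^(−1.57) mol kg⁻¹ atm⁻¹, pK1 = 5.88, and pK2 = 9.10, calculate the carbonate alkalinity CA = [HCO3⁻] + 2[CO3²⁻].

[CO2*] = KH · pCO2 = 10^(−1.57) × 395×10^-6 = 1.063×10^-5 mol/kg
α₀ = 1/(1 + K1/[H⁺] + K1K2/[H⁺]²) = 1/(1 + 10^+2.28 + 10^+1.34) = 0.004686
DIC = [CO2*]/α₀ = 1.063×10^-5 / 0.004686 = 2.269 mmol/kg
CA = (α₁ + 2α₂)·DIC = (0.8928 + 2×0.1025) × 2.269 = 2.49 mmol/kg

CA = 2.49 mmol/kg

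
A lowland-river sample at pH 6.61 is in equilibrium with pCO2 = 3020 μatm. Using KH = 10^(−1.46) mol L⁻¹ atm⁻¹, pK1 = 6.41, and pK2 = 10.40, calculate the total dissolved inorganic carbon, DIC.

[CO2*] = KH · pCO2 = 10^(−1.46) × 3020×10^-6 = 1.047×10^-4 mol/L
α₀ = 1/(1 + K1/[H⁺] + K1K2/[H⁺]²) = 1/(1 + 10^+0.20 + 10^-3.59) = 0.3868
DIC = [CO2*]/α₀ = 1.047×10^-4 / 0.3868 = 0.271 mmol/L

DIC = 0.271 mmol/L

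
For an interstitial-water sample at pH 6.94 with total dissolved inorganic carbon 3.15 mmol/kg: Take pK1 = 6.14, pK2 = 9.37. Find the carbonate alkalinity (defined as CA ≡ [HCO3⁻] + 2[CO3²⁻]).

CA = [HCO3⁻] + 2[CO3²⁻] = (α₁ + 2α₂)·DIC
At pH 6.94: [H⁺]/K1 = 10^-0.80 = 0.15849, K2/[H⁺] = 10^-2.43 = 0.0037154
α₁ = 1/(1 + 0.15849 + 0.0037154) = 1/1.1622 = 0.8604; α₂ = α₁·K2/[H⁺] = 0.003197
α₁ + 2α₂ = 0.8668
CA = 0.8668 × 3.15 = 2.73 mmol/kg

CA = 2.73 mmol/kg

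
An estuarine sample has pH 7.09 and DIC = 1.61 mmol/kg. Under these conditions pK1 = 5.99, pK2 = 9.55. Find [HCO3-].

[HCO3⁻] = 1.49 mmol/kg

α₁ = 1 / (1 + [H⁺]/K1 + K2/[H⁺]) = 1 / (1 + 10^-1.10 + 10^-2.46)
   = 1 / (1 + 0.079433 + 0.0034674) = 1/1.0829 = 0.9234
[HCO3⁻] = α₁ × DIC = 0.9234 × 1.61 = 1.49 mmol/kg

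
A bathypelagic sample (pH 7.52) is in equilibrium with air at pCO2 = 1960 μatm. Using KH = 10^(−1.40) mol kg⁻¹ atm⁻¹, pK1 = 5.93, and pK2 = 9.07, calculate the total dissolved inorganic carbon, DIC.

[CO2*] = KH · pCO2 = 10^(−1.40) × 1960×10^-6 = 7.803×10^-5 mol/kg
α₀ = 1/(1 + K1/[H⁺] + K1K2/[H⁺]²) = 1/(1 + 10^+1.59 + 10^+0.04) = 0.02439
DIC = [CO2*]/α₀ = 7.803×10^-5 / 0.02439 = 3.20 mmol/kg

DIC = 3.20 mmol/kg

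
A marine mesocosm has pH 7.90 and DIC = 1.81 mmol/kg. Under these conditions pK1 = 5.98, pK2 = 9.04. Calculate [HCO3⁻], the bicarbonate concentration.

α₁ = 1 / (1 + [H⁺]/K1 + K2/[H⁺]) = 1 / (1 + 10^-1.92 + 10^-1.14)
   = 1 / (1 + 0.012023 + 0.072444) = 1/1.0845 = 0.9221
[HCO3⁻] = α₁ × DIC = 0.9221 × 1.81 = 1.67 mmol/kg

[HCO3⁻] = 1.67 mmol/kg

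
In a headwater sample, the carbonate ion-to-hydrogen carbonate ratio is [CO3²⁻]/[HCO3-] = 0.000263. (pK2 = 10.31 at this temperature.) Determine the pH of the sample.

From K2 = [H⁺][CO3²⁻]/[HCO3-]:  pH = pK2 + log₁₀([CO3²⁻]/[HCO3-])
log₁₀(0.000263) = -3.580
pH = 10.31 + (-3.580) = 6.73

pH = 6.73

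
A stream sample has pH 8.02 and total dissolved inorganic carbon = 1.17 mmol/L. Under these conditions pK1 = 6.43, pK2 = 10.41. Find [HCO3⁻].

α₁ = 1 / (1 + [H⁺]/K1 + K2/[H⁺]) = 1 / (1 + 10^-1.59 + 10^-2.39)
   = 1 / (1 + 0.025704 + 0.0040738) = 1/1.0298 = 0.9711
[HCO3⁻] = α₁ × DIC = 0.9711 × 1.17 = 1.14 mmol/L

[HCO3⁻] = 1.14 mmol/L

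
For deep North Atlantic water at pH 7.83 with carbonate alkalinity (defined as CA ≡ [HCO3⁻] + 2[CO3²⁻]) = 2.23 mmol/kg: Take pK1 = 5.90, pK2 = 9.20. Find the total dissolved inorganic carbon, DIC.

CA = [HCO3⁻] + 2[CO3²⁻] = (α₁ + 2α₂)·DIC
At pH 7.83: [H⁺]/K1 = 10^-1.93 = 0.011749, K2/[H⁺] = 10^-1.37 = 0.042658
α₁ = 1/(1 + 0.011749 + 0.042658) = 1/1.0544 = 0.9484; α₂ = α₁·K2/[H⁺] = 0.04046
α₁ + 2α₂ = 1.0293
DIC = CA / (α₁ + 2α₂) = 2.23 / 1.0293 = 2.17 mmol/kg

DIC = 2.17 mmol/kg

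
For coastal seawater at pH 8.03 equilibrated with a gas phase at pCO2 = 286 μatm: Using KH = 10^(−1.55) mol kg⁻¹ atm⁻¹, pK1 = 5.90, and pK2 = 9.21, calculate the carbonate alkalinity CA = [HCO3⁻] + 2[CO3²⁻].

[CO2*] = KH · pCO2 = 10^(−1.55) × 286×10^-6 = 8.061×10^-6 mol/kg
α₀ = 1/(1 + K1/[H⁺] + K1K2/[H⁺]²) = 1/(1 + 10^+2.13 + 10^+0.95) = 0.006906
DIC = [CO2*]/α₀ = 8.061×10^-6 / 0.006906 = 1.167 mmol/kg
CA = (α₁ + 2α₂)·DIC = (0.9315 + 2×0.06155) × 1.167 = 1.23 mmol/kg

CA = 1.23 mmol/kg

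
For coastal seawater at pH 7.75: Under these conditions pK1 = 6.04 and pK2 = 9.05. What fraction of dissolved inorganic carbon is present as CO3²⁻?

α₂ = 0.0469

α₂ = 1 / (1 + [H⁺]/K2 + [H⁺]²/(K1K2)) = 1 / (1 + 10^+1.30 + 10^-0.41)
   = 1 / (1 + 19.953 + 0.38905) = 1/21.342 = 0.04686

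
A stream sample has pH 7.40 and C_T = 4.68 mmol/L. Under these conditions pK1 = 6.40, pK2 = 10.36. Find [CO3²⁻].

α₂ = 1 / (1 + [H⁺]/K2 + [H⁺]²/(K1K2)) = 1 / (1 + 10^+2.96 + 10^+1.96)
   = 1 / (1 + 912.01 + 91.201) = 1/1004.2 = 0.0009958
[CO3²⁻] = α₂ × DIC = 0.0009958 × 4.68 = 0.00466 mmol/L = 4.66 μmol/L

[CO3²⁻] = 4.66 μmol/L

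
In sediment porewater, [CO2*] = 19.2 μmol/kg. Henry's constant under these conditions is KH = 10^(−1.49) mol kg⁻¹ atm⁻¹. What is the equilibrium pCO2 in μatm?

pCO2 = 593 μatm

KH = 10^(−1.49) = 3.236×10^-2 mol kg⁻¹ atm⁻¹
pCO2 = [CO2*]/KH = 19.2×10^-6 / 3.236×10^-2 = 5.93×10^-4 atm = 593 μatm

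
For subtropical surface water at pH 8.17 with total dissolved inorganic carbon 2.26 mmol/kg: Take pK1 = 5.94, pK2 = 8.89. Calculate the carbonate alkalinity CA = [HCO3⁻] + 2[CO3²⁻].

CA = 2.61 mmol/kg

CA = [HCO3⁻] + 2[CO3²⁻] = (α₁ + 2α₂)·DIC
At pH 8.17: [H⁺]/K1 = 10^-2.23 = 0.0058884, K2/[H⁺] = 10^-0.72 = 0.19055
α₁ = 1/(1 + 0.0058884 + 0.19055) = 1/1.1964 = 0.8358; α₂ = α₁·K2/[H⁺] = 0.1593
α₁ + 2α₂ = 1.1543
CA = 1.1543 × 2.26 = 2.61 mmol/kg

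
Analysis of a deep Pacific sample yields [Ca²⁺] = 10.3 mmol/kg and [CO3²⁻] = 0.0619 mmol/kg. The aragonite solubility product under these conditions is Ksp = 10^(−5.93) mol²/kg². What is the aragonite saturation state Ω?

Ω = 0.543

Ksp = 10^(−5.93) = 1.175×10^-6
Ω = [Ca²⁺][CO3²⁻]/Ksp = (10.3×10^-3)(0.0619×10^-3) / 1.175×10^-6 = 0.543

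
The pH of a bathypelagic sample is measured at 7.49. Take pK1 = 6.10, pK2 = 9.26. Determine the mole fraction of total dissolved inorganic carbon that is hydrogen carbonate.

α₁ = 0.945

α₁ = 1 / (1 + [H⁺]/K1 + K2/[H⁺]) = 1 / (1 + 10^-1.39 + 10^-1.77)
   = 1 / (1 + 0.040738 + 0.016982) = 1/1.0577 = 0.9454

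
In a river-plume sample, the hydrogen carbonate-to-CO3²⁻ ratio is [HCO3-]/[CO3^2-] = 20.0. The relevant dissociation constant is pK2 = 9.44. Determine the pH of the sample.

pH = 8.14

From K2 = [H⁺][CO3^2-]/[HCO3-]:  pH = pK2 − log₁₀([HCO3-]/[CO3^2-])
log₁₀(20.0) = +1.301
pH = 9.44 − (+1.301) = 8.14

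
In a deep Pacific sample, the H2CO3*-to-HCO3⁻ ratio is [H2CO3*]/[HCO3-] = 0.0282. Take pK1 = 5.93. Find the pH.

pH = 7.48

From K1 = [H⁺][HCO3-]/[H2CO3*]:  pH = pK1 − log₁₀([H2CO3*]/[HCO3-])
log₁₀(0.0282) = -1.550
pH = 5.93 − (-1.550) = 7.48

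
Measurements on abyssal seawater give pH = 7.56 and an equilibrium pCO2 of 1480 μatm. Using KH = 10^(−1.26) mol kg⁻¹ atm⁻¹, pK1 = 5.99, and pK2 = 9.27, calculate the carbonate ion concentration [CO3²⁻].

[CO3²⁻] = 0.0589 mmol/kg

[CO2*] = KH · pCO2 = 10^(−1.26) × 1480×10^-6 = 8.133×10^-5 mol/kg
α₀ = 1/(1 + K1/[H⁺] + K1K2/[H⁺]²) = 1/(1 + 10^+1.57 + 10^-0.14) = 0.02572
DIC = [CO2*]/α₀ = 8.133×10^-5 / 0.02572 = 3.162 mmol/kg
[CO3²⁻] = α₂·DIC; α₂ = 0.01863, so [CO3²⁻] = 0.01863 × 3.162 = 0.0589 mmol/kg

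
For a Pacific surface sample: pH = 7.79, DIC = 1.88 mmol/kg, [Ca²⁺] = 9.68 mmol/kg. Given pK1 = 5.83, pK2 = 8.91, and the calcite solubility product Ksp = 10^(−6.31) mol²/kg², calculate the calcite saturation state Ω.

Ω = 2.59

α₂ = 1 / (1 + [H⁺]/K2 + [H⁺]²/(K1K2)) = 1 / (1 + 10^+1.12 + 10^-0.84)
   = 1 / (1 + 13.183 + 0.14454) = 1/14.327 = 0.06980
[CO3²⁻] = α₂ × DIC = 0.06980 × 1.88 = 0.1312 mmol/kg
Ksp = 10^(−6.31) = 4.898×10^-7
Ω = [Ca²⁺][CO3²⁻]/Ksp = (9.68×10^-3)(1.312×10^-4) / 4.898×10^-7 = 2.59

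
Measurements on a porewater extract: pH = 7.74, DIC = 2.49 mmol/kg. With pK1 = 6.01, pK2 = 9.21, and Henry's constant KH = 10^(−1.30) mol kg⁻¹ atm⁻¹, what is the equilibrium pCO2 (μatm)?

α₀ = 1 / (1 + K1/[H⁺] + K1K2/[H⁺]²) = 1 / (1 + 10^+1.73 + 10^+0.26)
   = 1 / (1 + 53.703 + 1.8197) = 1/56.523 = 0.01769
[CO2*] = α₀ × DIC = 0.01769 × 2.49 = 0.04405 mmol/kg
pCO2 = [CO2*]/KH = 4.405×10^-5 / 5.012×10^-2 = 879 μatm

pCO2 = 879 μatm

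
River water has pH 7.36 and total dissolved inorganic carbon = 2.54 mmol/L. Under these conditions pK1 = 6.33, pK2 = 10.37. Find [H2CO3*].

α₀ = 1 / (1 + K1/[H⁺] + K1K2/[H⁺]²) = 1 / (1 + 10^+1.03 + 10^-1.98)
   = 1 / (1 + 10.715 + 0.010471) = 1/11.726 = 0.08528
[CO2*] = α₀ × DIC = 0.08528 × 2.54 = 0.217 mmol/L

[CO2*] = 0.217 mmol/L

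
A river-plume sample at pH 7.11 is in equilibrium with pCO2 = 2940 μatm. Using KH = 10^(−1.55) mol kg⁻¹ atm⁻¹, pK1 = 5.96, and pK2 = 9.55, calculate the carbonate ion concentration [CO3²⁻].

[CO3²⁻] = 4.25 μmol/kg

[CO2*] = KH · pCO2 = 10^(−1.55) × 2940×10^-6 = 8.286×10^-5 mol/kg
α₀ = 1/(1 + K1/[H⁺] + K1K2/[H⁺]²) = 1/(1 + 10^+1.15 + 10^-1.29) = 0.06589
DIC = [CO2*]/α₀ = 8.286×10^-5 / 0.06589 = 1.258 mmol/kg
[CO3²⁻] = α₂·DIC; α₂ = 0.003379, so [CO3²⁻] = 0.003379 × 1.258 = 0.00425 mmol/kg = 4.25 μmol/kg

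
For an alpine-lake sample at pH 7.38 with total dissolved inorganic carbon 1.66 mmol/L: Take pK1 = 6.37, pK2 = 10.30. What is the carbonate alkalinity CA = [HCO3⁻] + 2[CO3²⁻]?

CA = 1.51 mmol/L

CA = [HCO3⁻] + 2[CO3²⁻] = (α₁ + 2α₂)·DIC
At pH 7.38: [H⁺]/K1 = 10^-1.01 = 0.097724, K2/[H⁺] = 10^-2.92 = 0.0012023
α₁ = 1/(1 + 0.097724 + 0.0012023) = 1/1.0989 = 0.9100; α₂ = α₁·K2/[H⁺] = 0.001094
α₁ + 2α₂ = 0.9122
CA = 0.9122 × 1.66 = 1.51 mmol/L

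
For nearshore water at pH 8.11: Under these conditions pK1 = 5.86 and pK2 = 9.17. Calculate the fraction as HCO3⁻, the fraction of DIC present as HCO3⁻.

α₁ = 0.915

α₁ = 1 / (1 + [H⁺]/K1 + K2/[H⁺]) = 1 / (1 + 10^-2.25 + 10^-1.06)
   = 1 / (1 + 0.0056234 + 0.087096) = 1/1.0927 = 0.9151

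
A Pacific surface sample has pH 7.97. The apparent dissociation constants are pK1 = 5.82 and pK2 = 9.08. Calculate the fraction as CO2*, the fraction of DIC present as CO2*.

α₀ = 0.00653

α₀ = 1 / (1 + K1/[H⁺] + K1K2/[H⁺]²) = 1 / (1 + 10^+2.15 + 10^+1.04)
   = 1 / (1 + 141.25 + 10.965) = 1/153.22 = 0.006527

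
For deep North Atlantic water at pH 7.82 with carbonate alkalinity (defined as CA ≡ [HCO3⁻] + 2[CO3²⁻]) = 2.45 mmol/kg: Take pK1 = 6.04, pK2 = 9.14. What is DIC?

CA = [HCO3⁻] + 2[CO3²⁻] = (α₁ + 2α₂)·DIC
At pH 7.82: [H⁺]/K1 = 10^-1.78 = 0.016596, K2/[H⁺] = 10^-1.32 = 0.047863
α₁ = 1/(1 + 0.016596 + 0.047863) = 1/1.0645 = 0.9394; α₂ = α₁·K2/[H⁺] = 0.04496
α₁ + 2α₂ = 1.0294
DIC = CA / (α₁ + 2α₂) = 2.45 / 1.0294 = 2.38 mmol/kg

DIC = 2.38 mmol/kg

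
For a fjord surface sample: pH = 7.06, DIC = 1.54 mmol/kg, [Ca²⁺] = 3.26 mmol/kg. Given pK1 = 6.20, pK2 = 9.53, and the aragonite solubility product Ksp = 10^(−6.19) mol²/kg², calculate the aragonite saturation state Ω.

Ω = 0.0231

α₂ = 1 / (1 + [H⁺]/K2 + [H⁺]²/(K1K2)) = 1 / (1 + 10^+2.47 + 10^+1.61)
   = 1 / (1 + 295.12 + 40.738) = 1/336.86 = 0.002969
[CO3²⁻] = α₂ × DIC = 0.002969 × 1.54 = 0.004572 mmol/kg = 4.572 μmol/kg
Ksp = 10^(−6.19) = 6.457×10^-7
Ω = [Ca²⁺][CO3²⁻]/Ksp = (3.26×10^-3)(4.572×10^-6) / 6.457×10^-7 = 0.0231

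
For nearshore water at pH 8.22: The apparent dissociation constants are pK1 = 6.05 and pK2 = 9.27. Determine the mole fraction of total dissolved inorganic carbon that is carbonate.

α₂ = 1 / (1 + [H⁺]/K2 + [H⁺]²/(K1K2)) = 1 / (1 + 10^+1.05 + 10^-1.12)
   = 1 / (1 + 11.220 + 0.075858) = 1/12.296 = 0.08133

α₂ = 0.0813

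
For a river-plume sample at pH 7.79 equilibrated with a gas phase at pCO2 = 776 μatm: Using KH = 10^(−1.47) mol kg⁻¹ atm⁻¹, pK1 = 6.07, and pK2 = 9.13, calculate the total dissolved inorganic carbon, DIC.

DIC = 1.47 mmol/kg

[CO2*] = KH · pCO2 = 10^(−1.47) × 776×10^-6 = 2.629×10^-5 mol/kg
α₀ = 1/(1 + K1/[H⁺] + K1K2/[H⁺]²) = 1/(1 + 10^+1.72 + 10^+0.38) = 0.01790
DIC = [CO2*]/α₀ = 2.629×10^-5 / 0.01790 = 1.47 mmol/kg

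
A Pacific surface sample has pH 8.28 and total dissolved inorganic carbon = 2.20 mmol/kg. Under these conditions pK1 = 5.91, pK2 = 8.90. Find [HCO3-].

[HCO3⁻] = 1.77 mmol/kg

α₁ = 1 / (1 + [H⁺]/K1 + K2/[H⁺]) = 1 / (1 + 10^-2.37 + 10^-0.62)
   = 1 / (1 + 0.0042658 + 0.23988) = 1/1.2441 = 0.8038
[HCO3⁻] = α₁ × DIC = 0.8038 × 2.20 = 1.77 mmol/kg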